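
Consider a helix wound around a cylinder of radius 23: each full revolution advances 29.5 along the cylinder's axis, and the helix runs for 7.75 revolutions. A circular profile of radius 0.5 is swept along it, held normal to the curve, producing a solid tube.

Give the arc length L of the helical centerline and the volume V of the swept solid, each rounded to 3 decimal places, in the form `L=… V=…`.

L=1143.075 V=897.769

2πR = 2π·23 = 144.513262
per-turn = √(144.513262² + 29.5²) = √(20884.0829 + 870.25) = √21754.3329 = 147.493501
L = 7.75 × 147.493501 = 1143.074635
V = π·0.5² × L = 0.785398 × 1143.074635 = 897.768719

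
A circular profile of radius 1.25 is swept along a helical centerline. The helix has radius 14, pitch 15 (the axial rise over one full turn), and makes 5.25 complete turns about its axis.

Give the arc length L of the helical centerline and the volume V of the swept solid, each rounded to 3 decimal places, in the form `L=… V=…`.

L=468.480 V=2299.648

2πR = 2π·14 = 87.964594
per-turn = √(87.964594² + 15²) = √(7737.7699 + 225) = √7962.7699 = 89.234354
L = 5.25 × 89.234354 = 468.480356
V = π·1.25² × L = 4.908739 × 468.480356 = 2299.647570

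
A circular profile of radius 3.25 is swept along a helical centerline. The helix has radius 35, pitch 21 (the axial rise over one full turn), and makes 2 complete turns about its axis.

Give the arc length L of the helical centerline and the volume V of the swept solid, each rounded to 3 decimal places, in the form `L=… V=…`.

L=441.824 V=14661.070

2πR = 2π·35 = 219.911486
per-turn = √(219.911486² + 21²) = √(48361.0616 + 441) = √48802.0616 = 220.911886
L = 2 × 220.911886 = 441.823773
V = π·3.25² × L = 33.183072 × 441.823773 = 14661.070244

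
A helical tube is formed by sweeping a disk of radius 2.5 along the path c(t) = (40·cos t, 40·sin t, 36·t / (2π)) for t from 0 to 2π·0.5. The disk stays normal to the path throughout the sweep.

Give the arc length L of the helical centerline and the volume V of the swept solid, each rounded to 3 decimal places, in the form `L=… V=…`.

2πR = 2π·40 = 251.327412
per-turn = √(251.327412² + 36²) = √(63165.4682 + 1296) = √64461.4682 = 253.892631
L = 0.5 × 253.892631 = 126.946316
V = π·2.5² × L = 19.634954 × 126.946316 = 2492.585078

L=126.946 V=2492.585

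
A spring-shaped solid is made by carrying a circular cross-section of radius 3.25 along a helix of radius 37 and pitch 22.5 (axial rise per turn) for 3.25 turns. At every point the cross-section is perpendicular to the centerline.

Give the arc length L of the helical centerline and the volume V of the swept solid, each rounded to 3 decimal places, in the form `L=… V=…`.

2πR = 2π·37 = 232.477856
per-turn = √(232.477856² + 22.5²) = √(54045.9537 + 506.25) = √54552.2037 = 233.564132
L = 3.25 × 233.564132 = 759.083429
V = π·3.25² × L = 33.183072 × 759.083429 = 25188.720372

L=759.083 V=25188.720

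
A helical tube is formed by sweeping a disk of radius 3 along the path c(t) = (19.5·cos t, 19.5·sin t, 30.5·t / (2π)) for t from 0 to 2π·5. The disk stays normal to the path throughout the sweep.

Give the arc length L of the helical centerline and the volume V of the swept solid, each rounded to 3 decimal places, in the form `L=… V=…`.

L=631.307 V=17849.772

2πR = 2π·19.5 = 122.522113
per-turn = √(122.522113² + 30.5²) = √(15011.6683 + 930.25) = √15941.9183 = 126.261310
L = 5 × 126.261310 = 631.306548
V = π·3² × L = 28.274334 × 631.306548 = 17849.772116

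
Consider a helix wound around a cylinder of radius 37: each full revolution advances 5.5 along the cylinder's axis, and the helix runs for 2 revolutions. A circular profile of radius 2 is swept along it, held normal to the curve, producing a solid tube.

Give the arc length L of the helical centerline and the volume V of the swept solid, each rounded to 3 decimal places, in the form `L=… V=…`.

2πR = 2π·37 = 232.477856
per-turn = √(232.477856² + 5.5²) = √(54045.9537 + 30.25) = √54076.2037 = 232.542907
L = 2 × 232.542907 = 465.085814
V = π·2² × L = 12.566371 × 465.085814 = 5844.440712

L=465.086 V=5844.441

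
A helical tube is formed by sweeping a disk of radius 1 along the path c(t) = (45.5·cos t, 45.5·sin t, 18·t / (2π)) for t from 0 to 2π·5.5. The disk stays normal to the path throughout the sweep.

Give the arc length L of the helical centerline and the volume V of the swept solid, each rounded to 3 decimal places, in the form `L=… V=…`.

2πR = 2π·45.5 = 285.884931
per-turn = √(285.884931² + 18²) = √(81730.1940 + 324) = √82054.1940 = 286.451033
L = 5.5 × 286.451033 = 1575.480679
V = π·1² × L = 3.141593 × 1575.480679 = 4949.518527

L=1575.481 V=4949.519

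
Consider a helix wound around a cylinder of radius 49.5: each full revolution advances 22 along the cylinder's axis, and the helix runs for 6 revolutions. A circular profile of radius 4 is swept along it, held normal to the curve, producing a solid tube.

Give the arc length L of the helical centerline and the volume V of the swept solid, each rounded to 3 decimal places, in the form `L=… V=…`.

2πR = 2π·49.5 = 311.017673
per-turn = √(311.017673² + 22²) = √(96731.9927 + 484) = √97215.9927 = 311.794793
L = 6 × 311.794793 = 1870.768756
V = π·4² × L = 50.265482 × 1870.768756 = 94035.094087

L=1870.769 V=94035.094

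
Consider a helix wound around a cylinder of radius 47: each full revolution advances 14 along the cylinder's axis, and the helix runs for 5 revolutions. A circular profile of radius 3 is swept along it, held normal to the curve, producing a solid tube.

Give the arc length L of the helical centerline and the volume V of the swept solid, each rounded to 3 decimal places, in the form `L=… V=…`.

L=1478.207 V=41795.315

2πR = 2π·47 = 295.309709
per-turn = √(295.309709² + 14²) = √(87207.8245 + 196) = √87403.8245 = 295.641378
L = 5 × 295.641378 = 1478.206891
V = π·3² × L = 28.274334 × 1478.206891 = 41795.315179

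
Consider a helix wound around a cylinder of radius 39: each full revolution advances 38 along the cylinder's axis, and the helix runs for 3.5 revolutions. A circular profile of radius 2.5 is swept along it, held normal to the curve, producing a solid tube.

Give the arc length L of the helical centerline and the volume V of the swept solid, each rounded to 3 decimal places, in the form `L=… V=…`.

L=867.906 V=17041.294

2πR = 2π·39 = 245.044227
per-turn = √(245.044227² + 38²) = √(60046.6732 + 1444) = √61490.6732 = 247.973130
L = 3.5 × 247.973130 = 867.905955
V = π·2.5² × L = 19.634954 × 867.905955 = 17041.293573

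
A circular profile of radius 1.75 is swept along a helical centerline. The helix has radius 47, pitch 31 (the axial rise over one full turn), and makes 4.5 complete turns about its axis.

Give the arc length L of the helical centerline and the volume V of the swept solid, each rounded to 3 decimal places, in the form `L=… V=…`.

L=1336.196 V=12855.708

2πR = 2π·47 = 295.309709
per-turn = √(295.309709² + 31²) = √(87207.8245 + 961) = √88168.8245 = 296.932357
L = 4.5 × 296.932357 = 1336.195605
V = π·1.75² × L = 9.621128 × 1336.195605 = 12855.708287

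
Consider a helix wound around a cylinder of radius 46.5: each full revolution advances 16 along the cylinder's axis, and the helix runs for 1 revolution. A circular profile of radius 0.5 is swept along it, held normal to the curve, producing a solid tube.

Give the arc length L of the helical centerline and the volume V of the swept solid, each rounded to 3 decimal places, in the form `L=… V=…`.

2πR = 2π·46.5 = 292.168117
per-turn = √(292.168117² + 16²) = √(85362.2085 + 256) = √85618.2085 = 292.605893
L = 1 × 292.605893 = 292.605893
V = π·0.5² × L = 0.785398 × 292.605893 = 229.812131

L=292.606 V=229.812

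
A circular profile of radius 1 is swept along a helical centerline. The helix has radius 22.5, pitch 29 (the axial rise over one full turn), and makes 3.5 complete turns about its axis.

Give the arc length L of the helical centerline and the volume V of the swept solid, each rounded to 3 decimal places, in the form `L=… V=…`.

2πR = 2π·22.5 = 141.371669
per-turn = √(141.371669² + 29²) = √(19985.9489 + 841) = √20826.9489 = 144.315449
L = 3.5 × 144.315449 = 505.104073
V = π·1² × L = 3.141593 × 505.104073 = 1586.831244

L=505.104 V=1586.831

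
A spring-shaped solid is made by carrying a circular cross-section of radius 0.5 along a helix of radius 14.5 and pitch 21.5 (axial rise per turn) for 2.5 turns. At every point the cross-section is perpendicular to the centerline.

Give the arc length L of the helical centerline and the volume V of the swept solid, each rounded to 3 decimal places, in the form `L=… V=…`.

L=234.022 V=183.800

2πR = 2π·14.5 = 91.106187
per-turn = √(91.106187² + 21.5²) = √(8300.3373 + 462.25) = √8762.5873 = 93.608692
L = 2.5 × 93.608692 = 234.021731
V = π·0.5² × L = 0.785398 × 234.021731 = 183.800238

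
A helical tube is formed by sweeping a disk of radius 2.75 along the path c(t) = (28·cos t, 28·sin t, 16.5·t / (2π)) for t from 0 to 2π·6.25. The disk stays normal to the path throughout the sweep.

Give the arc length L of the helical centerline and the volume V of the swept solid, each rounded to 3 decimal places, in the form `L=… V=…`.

L=1104.383 V=26238.251

2πR = 2π·28 = 175.929189
per-turn = √(175.929189² + 16.5²) = √(30951.0794 + 272.25) = √31223.3294 = 176.701243
L = 6.25 × 176.701243 = 1104.382771
V = π·2.75² × L = 23.758294 × 1104.382771 = 26238.251050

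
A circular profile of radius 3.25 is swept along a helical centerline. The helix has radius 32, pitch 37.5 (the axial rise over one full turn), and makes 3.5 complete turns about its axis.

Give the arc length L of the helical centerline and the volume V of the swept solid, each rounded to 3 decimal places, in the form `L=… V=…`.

2πR = 2π·32 = 201.061930
per-turn = √(201.061930² + 37.5²) = √(40425.8996 + 1406.25) = √41832.1496 = 204.529092
L = 3.5 × 204.529092 = 715.851823
V = π·3.25² × L = 33.183072 × 715.851823 = 23754.162883

L=715.852 V=23754.163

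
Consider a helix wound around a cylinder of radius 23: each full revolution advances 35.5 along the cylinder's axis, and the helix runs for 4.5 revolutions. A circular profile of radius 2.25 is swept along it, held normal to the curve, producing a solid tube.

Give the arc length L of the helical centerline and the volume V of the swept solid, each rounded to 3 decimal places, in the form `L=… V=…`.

L=669.644 V=10650.224

2πR = 2π·23 = 144.513262
per-turn = √(144.513262² + 35.5²) = √(20884.0829 + 1260.25) = √22144.3329 = 148.809720
L = 4.5 × 148.809720 = 669.643742
V = π·2.25² × L = 15.904313 × 669.643742 = 10650.223547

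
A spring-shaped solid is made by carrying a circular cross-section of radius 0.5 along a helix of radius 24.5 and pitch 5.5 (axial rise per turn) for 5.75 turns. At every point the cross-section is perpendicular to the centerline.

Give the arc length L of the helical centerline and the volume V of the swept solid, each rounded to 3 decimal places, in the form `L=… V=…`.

2πR = 2π·24.5 = 153.938040
per-turn = √(153.938040² + 5.5²) = √(23696.9202 + 30.25) = √23727.1702 = 154.036263
L = 5.75 × 154.036263 = 885.708509
V = π·0.5² × L = 0.785398 × 885.708509 = 695.633837

L=885.709 V=695.634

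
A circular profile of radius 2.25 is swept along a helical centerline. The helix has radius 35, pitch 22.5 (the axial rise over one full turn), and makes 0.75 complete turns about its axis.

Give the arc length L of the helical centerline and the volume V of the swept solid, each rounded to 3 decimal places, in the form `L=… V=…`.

L=165.795 V=2636.850

2πR = 2π·35 = 219.911486
per-turn = √(219.911486² + 22.5²) = √(48361.0616 + 506.25) = √48867.3116 = 221.059520
L = 0.75 × 221.059520 = 165.794640
V = π·2.25² × L = 15.904313 × 165.794640 = 2636.849822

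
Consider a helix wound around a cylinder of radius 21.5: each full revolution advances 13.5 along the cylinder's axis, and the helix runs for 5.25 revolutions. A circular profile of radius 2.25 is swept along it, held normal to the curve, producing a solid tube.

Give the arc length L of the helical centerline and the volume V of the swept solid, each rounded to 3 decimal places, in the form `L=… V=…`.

2πR = 2π·21.5 = 135.088484
per-turn = √(135.088484² + 13.5²) = √(18248.8985 + 182.25) = √18431.1485 = 135.761366
L = 5.25 × 135.761366 = 712.747172
V = π·2.25² × L = 15.904313 × 712.747172 = 11335.753981

L=712.747 V=11335.754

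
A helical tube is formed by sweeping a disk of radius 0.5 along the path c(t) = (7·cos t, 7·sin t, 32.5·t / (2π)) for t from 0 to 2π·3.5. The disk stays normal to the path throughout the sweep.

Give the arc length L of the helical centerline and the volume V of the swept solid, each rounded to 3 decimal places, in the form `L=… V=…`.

L=191.405 V=150.329

2πR = 2π·7 = 43.982297
per-turn = √(43.982297² + 32.5²) = √(1934.4425 + 1056.25) = √2990.6925 = 54.687224
L = 3.5 × 54.687224 = 191.405284
V = π·0.5² × L = 0.785398 × 191.405284 = 150.329358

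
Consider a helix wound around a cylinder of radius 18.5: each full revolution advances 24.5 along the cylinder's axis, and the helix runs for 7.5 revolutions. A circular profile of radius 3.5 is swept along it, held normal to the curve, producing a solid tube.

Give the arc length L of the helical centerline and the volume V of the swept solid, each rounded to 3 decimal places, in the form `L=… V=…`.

L=890.946 V=34287.631

2πR = 2π·18.5 = 116.238928
per-turn = √(116.238928² + 24.5²) = √(13511.4884 + 600.25) = √14111.7384 = 118.792838
L = 7.5 × 118.792838 = 890.946287
V = π·3.5² × L = 38.484510 × 890.946287 = 34287.631299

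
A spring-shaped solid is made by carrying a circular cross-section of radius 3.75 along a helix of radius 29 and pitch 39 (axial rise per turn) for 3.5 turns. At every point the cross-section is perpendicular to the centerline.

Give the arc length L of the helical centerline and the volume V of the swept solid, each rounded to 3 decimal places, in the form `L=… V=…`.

2πR = 2π·29 = 182.212374
per-turn = √(182.212374² + 39²) = √(33201.3492 + 1521) = √34722.3492 = 186.339339
L = 3.5 × 186.339339 = 652.187686
V = π·3.75² × L = 44.178647 × 652.187686 = 28812.769356

L=652.188 V=28812.769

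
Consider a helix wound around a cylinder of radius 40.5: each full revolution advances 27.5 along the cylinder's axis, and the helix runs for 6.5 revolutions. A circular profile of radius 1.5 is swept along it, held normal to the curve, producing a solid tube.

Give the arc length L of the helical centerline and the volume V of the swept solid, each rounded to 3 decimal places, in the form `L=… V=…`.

L=1663.679 V=11759.855

2πR = 2π·40.5 = 254.469005
per-turn = √(254.469005² + 27.5²) = √(64754.4745 + 756.25) = √65510.7245 = 255.950629
L = 6.5 × 255.950629 = 1663.679088
V = π·1.5² × L = 7.068583 × 1663.679088 = 11759.854504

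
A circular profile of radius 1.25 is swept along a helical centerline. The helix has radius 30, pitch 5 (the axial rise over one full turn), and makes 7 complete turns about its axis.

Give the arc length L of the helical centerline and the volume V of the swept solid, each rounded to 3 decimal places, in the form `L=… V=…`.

2πR = 2π·30 = 188.495559
per-turn = √(188.495559² + 5²) = √(35530.5758 + 25) = √35555.5758 = 188.561862
L = 7 × 188.561862 = 1319.933035
V = π·1.25² × L = 4.908739 × 1319.933035 = 6479.206133

L=1319.933 V=6479.206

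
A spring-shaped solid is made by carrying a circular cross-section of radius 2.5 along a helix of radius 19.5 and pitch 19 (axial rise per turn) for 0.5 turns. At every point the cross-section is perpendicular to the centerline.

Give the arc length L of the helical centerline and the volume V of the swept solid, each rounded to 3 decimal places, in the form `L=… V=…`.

L=61.993 V=1217.235

2πR = 2π·19.5 = 122.522113
per-turn = √(122.522113² + 19²) = √(15011.6683 + 361) = √15372.6683 = 123.986565
L = 0.5 × 123.986565 = 61.993282
V = π·2.5² × L = 19.634954 × 61.993282 = 1217.235255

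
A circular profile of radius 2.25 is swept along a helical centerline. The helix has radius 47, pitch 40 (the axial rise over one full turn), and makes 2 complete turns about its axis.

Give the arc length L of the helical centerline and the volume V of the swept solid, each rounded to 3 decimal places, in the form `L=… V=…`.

2πR = 2π·47 = 295.309709
per-turn = √(295.309709² + 40²) = √(87207.8245 + 1600) = √88807.8245 = 298.006417
L = 2 × 298.006417 = 596.012834
V = π·2.25² × L = 15.904313 × 596.012834 = 9479.174545

L=596.013 V=9479.175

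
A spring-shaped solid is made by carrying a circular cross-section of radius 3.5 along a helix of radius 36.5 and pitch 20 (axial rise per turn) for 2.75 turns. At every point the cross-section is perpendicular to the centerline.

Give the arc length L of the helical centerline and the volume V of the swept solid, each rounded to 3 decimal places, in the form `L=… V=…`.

2πR = 2π·36.5 = 229.336264
per-turn = √(229.336264² + 20²) = √(52595.1219 + 400) = √52995.1219 = 230.206694
L = 2.75 × 230.206694 = 633.068408
V = π·3.5² × L = 38.484510 × 633.068408 = 24363.327477

L=633.068 V=24363.327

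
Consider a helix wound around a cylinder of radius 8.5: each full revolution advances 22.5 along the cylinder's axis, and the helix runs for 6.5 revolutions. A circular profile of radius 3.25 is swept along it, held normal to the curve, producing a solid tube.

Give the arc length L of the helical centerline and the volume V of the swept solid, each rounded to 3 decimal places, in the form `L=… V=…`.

2πR = 2π·8.5 = 53.407075
per-turn = √(53.407075² + 22.5²) = √(2852.3157 + 506.25) = √3358.5657 = 57.953133
L = 6.5 × 57.953133 = 376.695367
V = π·3.25² × L = 33.183072 × 376.695367 = 12499.909642

L=376.695 V=12499.910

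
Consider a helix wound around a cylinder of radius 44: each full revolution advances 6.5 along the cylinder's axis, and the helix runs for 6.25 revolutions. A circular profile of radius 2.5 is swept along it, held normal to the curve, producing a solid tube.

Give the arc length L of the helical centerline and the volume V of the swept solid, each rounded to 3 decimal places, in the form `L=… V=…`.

2πR = 2π·44 = 276.460154
per-turn = √(276.460154² + 6.5²) = √(76430.2165 + 42.25) = √76472.4665 = 276.536555
L = 6.25 × 276.536555 = 1728.353471
V = π·2.5² × L = 19.634954 × 1728.353471 = 33936.141053

L=1728.353 V=33936.141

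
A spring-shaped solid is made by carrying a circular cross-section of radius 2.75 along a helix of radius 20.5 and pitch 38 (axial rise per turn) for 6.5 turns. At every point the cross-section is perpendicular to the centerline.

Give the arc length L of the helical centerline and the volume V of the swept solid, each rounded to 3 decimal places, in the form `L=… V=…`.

2πR = 2π·20.5 = 128.805299
per-turn = √(128.805299² + 38²) = √(16590.8050 + 1444) = √18034.8050 = 134.293727
L = 6.5 × 134.293727 = 872.909223
V = π·2.75² × L = 23.758294 × 872.909223 = 20738.834336

L=872.909 V=20738.834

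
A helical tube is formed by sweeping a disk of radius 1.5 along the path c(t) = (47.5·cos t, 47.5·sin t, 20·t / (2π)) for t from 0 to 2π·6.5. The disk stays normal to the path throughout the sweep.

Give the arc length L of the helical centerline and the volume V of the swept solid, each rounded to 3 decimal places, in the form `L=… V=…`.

2πR = 2π·47.5 = 298.451302
per-turn = √(298.451302² + 20²) = √(89073.1797 + 400) = √89473.1797 = 299.120678
L = 6.5 × 299.120678 = 1944.284404
V = π·1.5² × L = 7.068583 × 1944.284404 = 13743.336599

L=1944.284 V=13743.337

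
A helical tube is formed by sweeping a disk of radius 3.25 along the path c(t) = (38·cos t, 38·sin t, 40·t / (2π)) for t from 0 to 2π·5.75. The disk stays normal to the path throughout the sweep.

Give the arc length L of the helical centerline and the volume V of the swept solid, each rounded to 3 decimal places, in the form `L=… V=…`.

2πR = 2π·38 = 238.761042
per-turn = √(238.761042² + 40²) = √(57006.8350 + 1600) = √58606.8350 = 242.088486
L = 5.75 × 242.088486 = 1392.008794
V = π·3.25² × L = 33.183072 × 1392.008794 = 46191.128601

L=1392.009 V=46191.129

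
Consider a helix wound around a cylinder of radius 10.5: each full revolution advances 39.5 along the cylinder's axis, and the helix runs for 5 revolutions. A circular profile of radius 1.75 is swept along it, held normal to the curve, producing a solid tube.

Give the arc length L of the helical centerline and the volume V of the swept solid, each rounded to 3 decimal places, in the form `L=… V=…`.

L=384.472 V=3699.053

2πR = 2π·10.5 = 65.973446
per-turn = √(65.973446² + 39.5²) = √(4352.4955 + 1560.25) = √5912.7455 = 76.894379
L = 5 × 76.894379 = 384.471896
V = π·1.75² × L = 9.621128 × 384.471896 = 3699.053129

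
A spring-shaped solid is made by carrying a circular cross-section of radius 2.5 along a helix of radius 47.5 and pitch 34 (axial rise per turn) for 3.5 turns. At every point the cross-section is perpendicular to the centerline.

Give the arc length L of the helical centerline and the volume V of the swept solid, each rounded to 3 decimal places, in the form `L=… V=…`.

2πR = 2π·47.5 = 298.451302
per-turn = √(298.451302² + 34²) = √(89073.1797 + 1156) = √90229.1797 = 300.381723
L = 3.5 × 300.381723 = 1051.336032
V = π·2.5² × L = 19.634954 × 1051.336032 = 20642.934710

L=1051.336 V=20642.935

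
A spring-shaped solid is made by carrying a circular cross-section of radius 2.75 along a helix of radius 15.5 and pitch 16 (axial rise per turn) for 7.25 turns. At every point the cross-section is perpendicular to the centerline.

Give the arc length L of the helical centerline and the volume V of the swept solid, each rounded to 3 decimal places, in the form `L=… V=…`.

2πR = 2π·15.5 = 97.389372
per-turn = √(97.389372² + 16²) = √(9484.6898 + 256) = √9740.6898 = 98.694933
L = 7.25 × 98.694933 = 715.538265
V = π·2.75² × L = 23.758294 × 715.538265 = 16999.968793

L=715.538 V=16999.969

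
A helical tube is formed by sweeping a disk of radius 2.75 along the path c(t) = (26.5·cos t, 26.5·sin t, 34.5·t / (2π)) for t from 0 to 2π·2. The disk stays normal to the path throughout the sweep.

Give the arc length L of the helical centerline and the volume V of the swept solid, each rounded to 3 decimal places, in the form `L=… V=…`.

L=340.082 V=8079.772

2πR = 2π·26.5 = 166.504411
per-turn = √(166.504411² + 34.5²) = √(27723.7188 + 1190.25) = √28913.9688 = 170.041080
L = 2 × 170.041080 = 340.082159
V = π·2.75² × L = 23.758294 × 340.082159 = 8079.772075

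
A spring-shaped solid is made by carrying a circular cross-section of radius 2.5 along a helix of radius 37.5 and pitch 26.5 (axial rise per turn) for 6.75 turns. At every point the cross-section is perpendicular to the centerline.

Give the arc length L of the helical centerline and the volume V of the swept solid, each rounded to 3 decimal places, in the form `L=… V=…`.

2πR = 2π·37.5 = 235.619449
per-turn = √(235.619449² + 26.5²) = √(55516.5248 + 702.25) = √56218.7748 = 237.104987
L = 6.75 × 237.104987 = 1600.458661
V = π·2.5² × L = 19.634954 × 1600.458661 = 31424.932319

L=1600.459 V=31424.932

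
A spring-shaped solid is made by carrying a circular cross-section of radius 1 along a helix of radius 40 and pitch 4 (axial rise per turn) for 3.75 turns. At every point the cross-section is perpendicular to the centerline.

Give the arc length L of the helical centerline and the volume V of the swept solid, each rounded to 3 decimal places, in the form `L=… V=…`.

L=942.597 V=2961.256

2πR = 2π·40 = 251.327412
per-turn = √(251.327412² + 4²) = √(63165.4682 + 16) = √63181.4682 = 251.359241
L = 3.75 × 251.359241 = 942.597155
V = π·1² × L = 3.141593 × 942.597155 = 2961.256297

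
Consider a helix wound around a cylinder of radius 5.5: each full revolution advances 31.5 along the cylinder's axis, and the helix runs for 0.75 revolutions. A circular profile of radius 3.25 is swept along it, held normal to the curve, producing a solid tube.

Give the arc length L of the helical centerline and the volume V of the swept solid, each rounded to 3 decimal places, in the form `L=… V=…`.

2πR = 2π·5.5 = 34.557519
per-turn = √(34.557519² + 31.5²) = √(1194.2221 + 992.25) = √2186.4721 = 46.759728
L = 0.75 × 46.759728 = 35.069796
V = π·3.25² × L = 33.183072 × 35.069796 = 1163.723572

L=35.070 V=1163.724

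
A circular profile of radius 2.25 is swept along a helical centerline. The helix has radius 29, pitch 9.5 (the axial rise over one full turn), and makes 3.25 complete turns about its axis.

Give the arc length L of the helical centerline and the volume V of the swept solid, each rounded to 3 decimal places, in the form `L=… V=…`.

L=592.995 V=9431.171

2πR = 2π·29 = 182.212374
per-turn = √(182.212374² + 9.5²) = √(33201.3492 + 90.25) = √33291.5992 = 182.459856
L = 3.25 × 182.459856 = 592.994533
V = π·2.25² × L = 15.904313 × 592.994533 = 9431.170553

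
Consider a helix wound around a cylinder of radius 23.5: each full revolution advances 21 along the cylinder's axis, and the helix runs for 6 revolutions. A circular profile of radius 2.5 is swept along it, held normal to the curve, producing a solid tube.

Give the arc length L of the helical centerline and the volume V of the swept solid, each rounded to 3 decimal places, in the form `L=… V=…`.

2πR = 2π·23.5 = 147.654855
per-turn = √(147.654855² + 21²) = √(21801.9561 + 441) = √22242.9561 = 149.140726
L = 6 × 149.140726 = 894.844355
V = π·2.5² × L = 19.634954 × 894.844355 = 17570.227831

L=894.844 V=17570.228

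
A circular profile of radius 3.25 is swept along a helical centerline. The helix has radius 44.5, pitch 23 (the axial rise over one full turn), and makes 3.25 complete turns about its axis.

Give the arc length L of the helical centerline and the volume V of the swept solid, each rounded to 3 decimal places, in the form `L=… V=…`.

2πR = 2π·44.5 = 279.601746
per-turn = √(279.601746² + 23²) = √(78177.1365 + 529) = √78706.1365 = 280.546140
L = 3.25 × 280.546140 = 911.774954
V = π·3.25² × L = 33.183072 × 911.774954 = 30255.494308

L=911.775 V=30255.494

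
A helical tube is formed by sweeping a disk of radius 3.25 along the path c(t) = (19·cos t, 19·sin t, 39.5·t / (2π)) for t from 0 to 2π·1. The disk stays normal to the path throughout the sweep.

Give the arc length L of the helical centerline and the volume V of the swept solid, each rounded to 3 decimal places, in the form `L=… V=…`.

L=125.746 V=4172.626

2πR = 2π·19 = 119.380521
per-turn = √(119.380521² + 39.5²) = √(14251.7088 + 1560.25) = √15811.9588 = 125.745611
L = 1 × 125.745611 = 125.745611
V = π·3.25² × L = 33.183072 × 125.745611 = 4172.625723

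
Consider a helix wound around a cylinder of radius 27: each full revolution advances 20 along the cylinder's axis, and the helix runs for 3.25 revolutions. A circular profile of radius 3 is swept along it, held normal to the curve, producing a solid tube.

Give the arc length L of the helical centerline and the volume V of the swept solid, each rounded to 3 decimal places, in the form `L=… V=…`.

2πR = 2π·27 = 169.646003
per-turn = √(169.646003² + 20²) = √(28779.7664 + 400) = √29179.7664 = 170.820861
L = 3.25 × 170.820861 = 555.167797
V = π·3² × L = 28.274334 × 555.167797 = 15696.999656

L=555.168 V=15697.000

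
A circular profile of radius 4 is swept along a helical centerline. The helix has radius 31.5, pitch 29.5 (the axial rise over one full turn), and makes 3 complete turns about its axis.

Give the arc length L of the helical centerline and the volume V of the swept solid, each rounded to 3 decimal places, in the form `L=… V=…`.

2πR = 2π·31.5 = 197.920337
per-turn = √(197.920337² + 29.5²) = √(39172.4599 + 870.25) = √40042.7099 = 200.106746
L = 3 × 200.106746 = 600.320239
V = π·4² × L = 50.265482 × 600.320239 = 30175.386420

L=600.320 V=30175.386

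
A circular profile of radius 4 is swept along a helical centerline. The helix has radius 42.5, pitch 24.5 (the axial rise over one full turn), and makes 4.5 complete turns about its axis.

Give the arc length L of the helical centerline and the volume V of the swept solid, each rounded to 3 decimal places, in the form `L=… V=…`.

2πR = 2π·42.5 = 267.035376
per-turn = √(267.035376² + 24.5²) = √(71307.8918 + 600.25) = √71908.1418 = 268.156935
L = 4.5 × 268.156935 = 1206.706208
V = π·4² × L = 50.265482 × 1206.706208 = 60655.669708

L=1206.706 V=60655.670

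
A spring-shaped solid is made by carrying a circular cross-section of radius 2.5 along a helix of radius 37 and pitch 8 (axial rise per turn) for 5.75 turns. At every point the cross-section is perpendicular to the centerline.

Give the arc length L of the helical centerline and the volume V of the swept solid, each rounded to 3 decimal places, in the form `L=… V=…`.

L=1337.539 V=26262.515

2πR = 2π·37 = 232.477856
per-turn = √(232.477856² + 8²) = √(54045.9537 + 64) = √54109.9537 = 232.615463
L = 5.75 × 232.615463 = 1337.538913
V = π·2.5² × L = 19.634954 × 1337.538913 = 26262.515147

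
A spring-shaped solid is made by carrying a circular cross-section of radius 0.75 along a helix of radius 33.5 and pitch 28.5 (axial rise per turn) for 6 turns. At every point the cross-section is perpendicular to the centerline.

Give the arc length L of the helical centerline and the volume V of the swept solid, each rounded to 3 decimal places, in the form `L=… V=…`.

L=1274.444 V=2252.129

2πR = 2π·33.5 = 210.486708
per-turn = √(210.486708² + 28.5²) = √(44304.6542 + 812.25) = √45116.9042 = 212.407401
L = 6 × 212.407401 = 1274.444408
V = π·0.75² × L = 1.767146 × 1274.444408 = 2252.129170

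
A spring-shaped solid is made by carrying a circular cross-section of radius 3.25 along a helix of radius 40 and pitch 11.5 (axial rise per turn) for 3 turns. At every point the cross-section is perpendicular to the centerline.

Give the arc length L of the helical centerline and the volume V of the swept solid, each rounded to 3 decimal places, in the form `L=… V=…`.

2πR = 2π·40 = 251.327412
per-turn = √(251.327412² + 11.5²) = √(63165.4682 + 132.25) = √63297.7182 = 251.590378
L = 3 × 251.590378 = 754.771133
V = π·3.25² × L = 33.183072 × 754.771133 = 25045.625161

L=754.771 V=25045.625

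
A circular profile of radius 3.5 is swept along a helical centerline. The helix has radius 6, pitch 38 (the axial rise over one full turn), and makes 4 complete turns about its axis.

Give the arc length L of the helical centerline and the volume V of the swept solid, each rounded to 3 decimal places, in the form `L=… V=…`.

2πR = 2π·6 = 37.699112
per-turn = √(37.699112² + 38²) = √(1421.2230 + 1444) = √2865.2230 = 53.527778
L = 4 × 53.527778 = 214.111113
V = π·3.5² × L = 38.484510 × 214.111113 = 8239.961255

L=214.111 V=8239.961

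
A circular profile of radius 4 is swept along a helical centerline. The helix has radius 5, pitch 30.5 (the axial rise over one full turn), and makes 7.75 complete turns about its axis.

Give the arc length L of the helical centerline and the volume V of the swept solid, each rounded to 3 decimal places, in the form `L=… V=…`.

L=339.341 V=17057.149

2πR = 2π·5 = 31.415927
per-turn = √(31.415927² + 30.5²) = √(986.9604 + 930.25) = √1917.2104 = 43.785962
L = 7.75 × 43.785962 = 339.341203
V = π·4² × L = 50.265482 × 339.341203 = 17057.149287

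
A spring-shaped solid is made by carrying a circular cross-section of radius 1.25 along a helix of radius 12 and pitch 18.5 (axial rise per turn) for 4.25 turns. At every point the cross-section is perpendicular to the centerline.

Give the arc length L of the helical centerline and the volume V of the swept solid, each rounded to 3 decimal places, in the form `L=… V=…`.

L=329.947 V=1619.625

2πR = 2π·12 = 75.398224
per-turn = √(75.398224² + 18.5²) = √(5684.8921 + 342.25) = √6027.1421 = 77.634671
L = 4.25 × 77.634671 = 329.947352
V = π·1.25² × L = 4.908739 × 329.947352 = 1619.625275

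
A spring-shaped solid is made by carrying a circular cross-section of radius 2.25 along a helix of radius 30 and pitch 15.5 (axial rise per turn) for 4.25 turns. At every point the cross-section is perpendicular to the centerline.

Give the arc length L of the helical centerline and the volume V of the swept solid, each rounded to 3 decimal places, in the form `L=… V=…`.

2πR = 2π·30 = 188.495559
per-turn = √(188.495559² + 15.5²) = √(35530.5758 + 240.25) = √35770.8258 = 189.131768
L = 4.25 × 189.131768 = 803.810016
V = π·2.25² × L = 15.904313 × 803.810016 = 12784.045933

L=803.810 V=12784.046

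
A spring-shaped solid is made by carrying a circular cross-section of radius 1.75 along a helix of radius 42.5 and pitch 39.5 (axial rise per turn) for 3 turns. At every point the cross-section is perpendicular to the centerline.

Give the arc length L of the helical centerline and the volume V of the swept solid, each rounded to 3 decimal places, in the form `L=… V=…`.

L=809.823 V=7791.410

2πR = 2π·42.5 = 267.035376
per-turn = √(267.035376² + 39.5²) = √(71307.8918 + 1560.25) = √72868.1418 = 269.940997
L = 3 × 269.940997 = 809.822991
V = π·1.75² × L = 9.621128 × 809.822991 = 7791.410247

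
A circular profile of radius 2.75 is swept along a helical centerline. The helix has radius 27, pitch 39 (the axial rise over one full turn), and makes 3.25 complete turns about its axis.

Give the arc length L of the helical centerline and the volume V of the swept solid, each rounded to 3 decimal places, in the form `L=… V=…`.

L=565.731 V=13440.810

2πR = 2π·27 = 169.646003
per-turn = √(169.646003² + 39²) = √(28779.7664 + 1521) = √30300.7664 = 174.071153
L = 3.25 × 174.071153 = 565.731248
V = π·2.75² × L = 23.758294 × 565.731248 = 13440.809576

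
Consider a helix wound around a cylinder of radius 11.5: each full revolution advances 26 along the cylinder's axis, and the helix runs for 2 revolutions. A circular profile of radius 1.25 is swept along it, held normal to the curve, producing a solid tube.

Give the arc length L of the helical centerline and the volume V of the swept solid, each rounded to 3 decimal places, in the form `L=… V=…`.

2πR = 2π·11.5 = 72.256631
per-turn = √(72.256631² + 26²) = √(5221.0207 + 676) = √5897.0207 = 76.792062
L = 2 × 76.792062 = 153.584123
V = π·1.25² × L = 4.908739 × 153.584123 = 753.904302

L=153.584 V=753.904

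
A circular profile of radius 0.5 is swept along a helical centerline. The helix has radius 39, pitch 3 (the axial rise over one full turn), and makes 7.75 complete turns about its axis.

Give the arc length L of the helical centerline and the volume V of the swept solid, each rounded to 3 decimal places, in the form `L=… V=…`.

L=1899.235 V=1491.656

2πR = 2π·39 = 245.044227
per-turn = √(245.044227² + 3²) = √(60046.6732 + 9) = √60055.6732 = 245.062590
L = 7.75 × 245.062590 = 1899.235075
V = π·0.5² × L = 0.785398 × 1899.235075 = 1491.655740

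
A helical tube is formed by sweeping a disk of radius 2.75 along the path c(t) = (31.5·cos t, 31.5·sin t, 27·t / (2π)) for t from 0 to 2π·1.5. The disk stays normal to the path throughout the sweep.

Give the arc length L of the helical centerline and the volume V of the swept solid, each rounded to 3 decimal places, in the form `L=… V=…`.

L=299.630 V=7118.704

2πR = 2π·31.5 = 197.920337
per-turn = √(197.920337² + 27²) = √(39172.4599 + 729) = √39901.4599 = 199.753498
L = 1.5 × 199.753498 = 299.630247
V = π·2.75² × L = 23.758294 × 299.630247 = 7118.703624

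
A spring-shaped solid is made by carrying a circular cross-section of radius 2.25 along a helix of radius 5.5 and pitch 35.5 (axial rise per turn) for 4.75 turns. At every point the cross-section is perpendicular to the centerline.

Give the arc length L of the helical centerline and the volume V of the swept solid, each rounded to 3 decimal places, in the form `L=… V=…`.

L=235.327 V=3742.722

2πR = 2π·5.5 = 34.557519
per-turn = √(34.557519² + 35.5²) = √(1194.2221 + 1260.25) = √2454.4721 = 49.542629
L = 4.75 × 49.542629 = 235.327490
V = π·2.25² × L = 15.904313 × 235.327490 = 3742.722011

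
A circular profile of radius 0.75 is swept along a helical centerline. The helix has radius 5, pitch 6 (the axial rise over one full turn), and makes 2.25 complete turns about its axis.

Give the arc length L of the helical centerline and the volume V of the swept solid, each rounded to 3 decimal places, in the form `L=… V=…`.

L=71.963 V=127.170

2πR = 2π·5 = 31.415927
per-turn = √(31.415927² + 6²) = √(986.9604 + 36) = √1022.9604 = 31.983753
L = 2.25 × 31.983753 = 71.963444
V = π·0.75² × L = 1.767146 × 71.963444 = 127.169902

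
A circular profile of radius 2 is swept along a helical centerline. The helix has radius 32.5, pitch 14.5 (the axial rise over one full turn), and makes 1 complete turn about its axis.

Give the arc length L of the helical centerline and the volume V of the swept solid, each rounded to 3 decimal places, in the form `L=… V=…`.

2πR = 2π·32.5 = 204.203522
per-turn = √(204.203522² + 14.5²) = √(41699.0786 + 210.25) = √41909.3286 = 204.717680
L = 1 × 204.717680 = 204.717680
V = π·2² × L = 12.566371 × 204.717680 = 2572.558241

L=204.718 V=2572.558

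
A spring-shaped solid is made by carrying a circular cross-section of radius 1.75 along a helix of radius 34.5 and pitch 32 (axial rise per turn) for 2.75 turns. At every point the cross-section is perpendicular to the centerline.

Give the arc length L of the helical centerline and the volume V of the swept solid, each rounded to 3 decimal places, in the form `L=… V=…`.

2πR = 2π·34.5 = 216.769893
per-turn = √(216.769893² + 32²) = √(46989.1866 + 1024) = √48013.1866 = 219.119115
L = 2.75 × 219.119115 = 602.577566
V = π·1.75² × L = 9.621128 × 602.577566 = 5797.475594

L=602.578 V=5797.476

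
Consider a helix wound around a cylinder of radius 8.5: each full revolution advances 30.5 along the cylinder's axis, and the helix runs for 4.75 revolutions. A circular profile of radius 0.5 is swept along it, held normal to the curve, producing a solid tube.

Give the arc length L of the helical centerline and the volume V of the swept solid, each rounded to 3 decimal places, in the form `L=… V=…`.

2πR = 2π·8.5 = 53.407075
per-turn = √(53.407075² + 30.5²) = √(2852.3157 + 930.25) = √3782.5657 = 61.502566
L = 4.75 × 61.502566 = 292.137190
V = π·0.5² × L = 0.785398 × 292.137190 = 229.444013

L=292.137 V=229.444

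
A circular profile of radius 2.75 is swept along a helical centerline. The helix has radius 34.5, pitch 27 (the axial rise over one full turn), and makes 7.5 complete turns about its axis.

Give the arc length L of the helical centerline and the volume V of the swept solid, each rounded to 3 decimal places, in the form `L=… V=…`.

L=1638.337 V=38924.092

2πR = 2π·34.5 = 216.769893
per-turn = √(216.769893² + 27²) = √(46989.1866 + 729) = √47718.1866 = 218.444928
L = 7.5 × 218.444928 = 1638.336960
V = π·2.75² × L = 23.758294 × 1638.336960 = 38924.091886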